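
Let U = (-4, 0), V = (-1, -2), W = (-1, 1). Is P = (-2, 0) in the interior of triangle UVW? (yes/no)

yes

Barycentric coordinates of P: (1/3, 2/9, 4/9).
The three coordinates are positive, positive, positive; a point is interior exactly when all three are positive.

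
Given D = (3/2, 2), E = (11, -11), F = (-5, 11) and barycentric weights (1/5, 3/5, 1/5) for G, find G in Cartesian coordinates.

(59/10, -4)

G = (1/5)·D + (3/5)·E + (1/5)·F.
x-coordinate: (1/5)·(3/2) + (3/5)·11 + (1/5)·(-5) = 59/10.
y-coordinate: (1/5)·2 + (3/5)·(-11) + (1/5)·11 = -4.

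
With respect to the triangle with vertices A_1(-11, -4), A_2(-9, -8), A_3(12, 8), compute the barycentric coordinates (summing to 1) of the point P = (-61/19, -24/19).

Signed area of the reference triangle: [A_1A_2A_3] = ½·((-11)·(-8−8) + (-9)·(8−(-4)) + 12·(-4−(-8))) = ½·(176 − 108 + 48) = 58.
[PA_2A_3] = ½·((-61/19)·(-8−8) + (-9)·(8−(-24/19)) + 12·(-24/19−(-8))) = ½·(976/19 − 1584/19 + 1536/19) = 464/19, so the A_1-coordinate is (464/19)/58 = 8/19.
[A_1PA_3] = ½·((-11)·(-24/19−8) + (-61/19)·(8−(-4)) + 12·(-4−(-24/19))) = ½·(1936/19 − 732/19 − 624/19) = 290/19, so the A_2-coordinate is 5/19.
[A_1A_2P] = ½·((-11)·(-8−(-24/19)) + (-9)·(-24/19−(-4)) + (-61/19)·(-4−(-8))) = ½·(1408/19 − 468/19 − 244/19) = 348/19, so the A_3-coordinate is 6/19.

(8/19, 5/19, 6/19)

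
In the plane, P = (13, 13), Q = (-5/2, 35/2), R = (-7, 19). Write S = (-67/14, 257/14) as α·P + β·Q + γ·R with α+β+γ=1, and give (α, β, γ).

(1/7, -1/7, 1)

Signed area of the reference triangle: [PQR] = ½·(13·(35/2−19) + (-5/2)·(19−13) + (-7)·(13−(35/2))) = ½·(-39/2 − 15 + 63/2) = -3/2.
[SQR] = ½·((-67/14)·(35/2−19) + (-5/2)·(19−(257/14)) + (-7)·(257/14−(35/2))) = ½·(201/28 − 45/28 − 6) = -3/14, so the P-coordinate is (-3/14)/(-3/2) = 1/7.
[PSR] = ½·(13·(257/14−19) + (-67/14)·(19−13) + (-7)·(13−(257/14))) = ½·(-117/14 − 201/7 + 75/2) = 3/14, so the Q-coordinate is -1/7.
[PQS] = ½·(13·(35/2−(257/14)) + (-5/2)·(257/14−13) + (-67/14)·(13−(35/2))) = ½·(-78/7 − 375/28 + 603/28) = -3/2, so the R-coordinate is 1.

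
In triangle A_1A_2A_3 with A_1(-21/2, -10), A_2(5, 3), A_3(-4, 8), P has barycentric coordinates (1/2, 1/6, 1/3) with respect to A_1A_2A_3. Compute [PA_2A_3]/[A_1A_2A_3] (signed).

1/2

The signed ratio [PA_2A_3]/[A_1A_2A_3] equals the barycentric coordinate of P at vertex A_1, which is 1/2.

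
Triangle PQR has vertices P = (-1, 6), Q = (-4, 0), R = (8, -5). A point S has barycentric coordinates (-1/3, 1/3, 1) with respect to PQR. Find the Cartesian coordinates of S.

S = (-1/3)·P + (1/3)·Q + 1·R.
x-coordinate: (-1/3)·(-1) + (1/3)·(-4) + 1·8 = 7.
y-coordinate: (-1/3)·6 + (1/3)·0 + 1·(-5) = -7.

(7, -7)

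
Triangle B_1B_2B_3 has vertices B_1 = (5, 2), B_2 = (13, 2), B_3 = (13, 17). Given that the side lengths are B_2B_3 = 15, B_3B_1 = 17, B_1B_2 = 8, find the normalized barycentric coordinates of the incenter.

The incenter has barycentric coordinates proportional to the opposite side lengths: (15 : 17 : 8).
Normalizing by 15+17+8 = 40 gives (3/8, 17/40, 1/5).

(3/8, 17/40, 1/5)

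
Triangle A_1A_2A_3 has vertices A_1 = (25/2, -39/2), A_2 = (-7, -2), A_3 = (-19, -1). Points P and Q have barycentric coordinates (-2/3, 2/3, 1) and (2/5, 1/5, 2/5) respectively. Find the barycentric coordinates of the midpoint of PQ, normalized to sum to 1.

(-2/15, 13/30, 7/10)

Since both coordinate triples sum to 1, the midpoint's barycentrics are the componentwise average.
(-2/3+2/5)/2 = -2/15; similarly 13/30 and 7/10.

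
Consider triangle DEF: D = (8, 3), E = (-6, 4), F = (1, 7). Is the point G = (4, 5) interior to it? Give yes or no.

Barycentric coordinates of G: (23/49, 2/49, 24/49).
The three coordinates are positive, positive, positive; a point is interior exactly when all three are positive.

yes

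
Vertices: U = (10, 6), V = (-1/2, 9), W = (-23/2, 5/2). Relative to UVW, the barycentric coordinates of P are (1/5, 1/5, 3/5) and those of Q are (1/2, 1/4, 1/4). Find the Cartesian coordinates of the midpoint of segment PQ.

(-3/2, 83/16)

Barycentric coordinates of the midpoint are the average: (7/20, 9/40, 17/40).
Converting: (7/20)·U + (9/40)·V + (17/40)·W = (-3/2, 83/16).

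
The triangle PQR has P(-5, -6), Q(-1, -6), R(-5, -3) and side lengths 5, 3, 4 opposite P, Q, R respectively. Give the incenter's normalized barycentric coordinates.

The incenter has barycentric coordinates proportional to the opposite side lengths: (5 : 3 : 4).
Normalizing by 5+3+4 = 12 gives (5/12, 1/4, 1/3).

(5/12, 1/4, 1/3)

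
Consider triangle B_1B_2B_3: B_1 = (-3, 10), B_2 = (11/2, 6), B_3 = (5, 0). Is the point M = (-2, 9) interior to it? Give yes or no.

Barycentric coordinates of M: (93/106, 2/53, 9/106).
The three coordinates are positive, positive, positive; a point is interior exactly when all three are positive.

yes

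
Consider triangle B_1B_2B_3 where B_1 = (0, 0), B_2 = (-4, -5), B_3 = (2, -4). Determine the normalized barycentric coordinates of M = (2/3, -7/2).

(1/6, 1/6, 2/3)

Signed area of the reference triangle: [B_1B_2B_3] = ½·(0·(-5−(-4)) + (-4)·(-4−0) + 2·(0−(-5))) = ½·(0 + 16 + 10) = 13.
[MB_2B_3] = ½·((2/3)·(-5−(-4)) + (-4)·(-4−(-7/2)) + 2·(-7/2−(-5))) = ½·(-2/3 + 2 + 3) = 13/6, so the B_1-coordinate is (13/6)/13 = 1/6.
[B_1MB_3] = ½·(0·(-7/2−(-4)) + (2/3)·(-4−0) + 2·(0−(-7/2))) = ½·(0 − 8/3 + 7) = 13/6, so the B_2-coordinate is 1/6.
[B_1B_2M] = ½·(0·(-5−(-7/2)) + (-4)·(-7/2−0) + (2/3)·(0−(-5))) = ½·(0 + 14 + 10/3) = 26/3, so the B_3-coordinate is 2/3.
Check: 1/6 + 1/6 + 2/3 = 1.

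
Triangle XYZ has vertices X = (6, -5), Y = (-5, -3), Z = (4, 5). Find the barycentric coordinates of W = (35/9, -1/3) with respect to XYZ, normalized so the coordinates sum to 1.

(4/9, 1/9, 4/9)

Signed area of the reference triangle: [XYZ] = ½·(6·(-3−5) + (-5)·(5−(-5)) + 4·(-5−(-3))) = ½·(-48 − 50 − 8) = -53.
[WYZ] = ½·((35/9)·(-3−5) + (-5)·(5−(-1/3)) + 4·(-1/3−(-3))) = ½·(-280/9 − 80/3 + 32/3) = -212/9, so the X-coordinate is (-212/9)/(-53) = 4/9.
[XWZ] = ½·(6·(-1/3−5) + (35/9)·(5−(-5)) + 4·(-5−(-1/3))) = ½·(-32 + 350/9 − 56/3) = -53/9, so the Y-coordinate is 1/9.
[XYW] = ½·(6·(-3−(-1/3)) + (-5)·(-1/3−(-5)) + (35/9)·(-5−(-3))) = ½·(-16 − 70/3 − 70/9) = -212/9, so the Z-coordinate is 4/9.
Check: 4/9 + 1/9 + 4/9 = 1.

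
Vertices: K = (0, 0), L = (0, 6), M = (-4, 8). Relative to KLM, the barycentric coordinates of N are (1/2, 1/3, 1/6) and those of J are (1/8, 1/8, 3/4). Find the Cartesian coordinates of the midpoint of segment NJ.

Barycentric coordinates of the midpoint are the average: (5/16, 11/48, 11/24).
Converting: (5/16)·K + (11/48)·L + (11/24)·M = (-11/6, 121/24).

(-11/6, 121/24)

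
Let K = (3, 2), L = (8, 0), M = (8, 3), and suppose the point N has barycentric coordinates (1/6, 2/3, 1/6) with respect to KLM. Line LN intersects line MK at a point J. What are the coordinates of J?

Line LN meets MK where the L-coordinate vanishes; zeroing N's L-weight and renormalizing leaves M, K-weights 1/6 : 1/6 → (1/2, 1/2).
So J = (1/2)·M + (1/2)·K = (11/2, 5/2).

(11/2, 5/2)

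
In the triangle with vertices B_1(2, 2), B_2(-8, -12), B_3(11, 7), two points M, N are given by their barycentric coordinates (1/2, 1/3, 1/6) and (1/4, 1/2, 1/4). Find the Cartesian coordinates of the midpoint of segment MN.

Barycentric coordinates of the midpoint are the average: (3/8, 5/12, 5/24).
Converting: (3/8)·B_1 + (5/12)·B_2 + (5/24)·B_3 = (-7/24, -67/24).

(-7/24, -67/24)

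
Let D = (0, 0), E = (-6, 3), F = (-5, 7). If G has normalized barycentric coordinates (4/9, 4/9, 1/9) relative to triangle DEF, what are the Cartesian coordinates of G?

G = (4/9)·D + (4/9)·E + (1/9)·F.
x-coordinate: (4/9)·0 + (4/9)·(-6) + (1/9)·(-5) = -29/9.
y-coordinate: (4/9)·0 + (4/9)·3 + (1/9)·7 = 19/9.

(-29/9, 19/9)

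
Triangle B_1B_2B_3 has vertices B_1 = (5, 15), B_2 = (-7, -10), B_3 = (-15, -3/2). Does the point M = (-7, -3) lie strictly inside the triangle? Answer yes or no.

yes

Barycentric coordinates of M: (28/151, 81/151, 42/151).
The three coordinates are positive, positive, positive; a point is interior exactly when all three are positive.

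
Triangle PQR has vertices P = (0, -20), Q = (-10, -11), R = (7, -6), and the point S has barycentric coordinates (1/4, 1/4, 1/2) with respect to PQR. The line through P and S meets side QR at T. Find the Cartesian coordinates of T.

Line PS meets QR where the P-coordinate vanishes; zeroing S's P-weight and renormalizing leaves Q, R-weights 1/4 : 1/2 → (1/3, 2/3).
So T = (1/3)·Q + (2/3)·R = (4/3, -23/3).

(4/3, -23/3)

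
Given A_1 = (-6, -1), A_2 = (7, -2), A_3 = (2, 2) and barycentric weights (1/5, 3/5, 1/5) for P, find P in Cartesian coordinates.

(17/5, -1)

P = (1/5)·A_1 + (3/5)·A_2 + (1/5)·A_3.
x-coordinate: (1/5)·(-6) + (3/5)·7 + (1/5)·2 = 17/5.
y-coordinate: (1/5)·(-1) + (3/5)·(-2) + (1/5)·2 = -1.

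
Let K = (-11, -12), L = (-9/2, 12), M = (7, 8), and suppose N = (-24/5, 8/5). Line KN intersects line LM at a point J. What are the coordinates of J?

Barycentric coordinates of N with respect to KLM: (2/5, 2/5, 1/5).
On side LM the K-coordinate is zero; dropping N's K-weight 2/5 and renormalizing the remaining 2/5 : 1/5 gives weights 2/3, 1/3 on L, M.
J = (2/3)·(-9/2, 12) + (1/3)·(7, 8) = (-2/3, 32/3).

(-2/3, 32/3)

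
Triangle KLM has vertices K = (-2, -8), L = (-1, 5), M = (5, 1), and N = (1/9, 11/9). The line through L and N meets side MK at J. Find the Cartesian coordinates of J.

Barycentric coordinates of N with respect to KLM: (2/9, 5/9, 2/9).
On side MK the L-coordinate is zero; dropping N's L-weight 5/9 and renormalizing the remaining 2/9 : 2/9 gives weights 1/2, 1/2 on M, K.
J = (1/2)·(5, 1) + (1/2)·(-2, -8) = (3/2, -7/2).

(3/2, -7/2)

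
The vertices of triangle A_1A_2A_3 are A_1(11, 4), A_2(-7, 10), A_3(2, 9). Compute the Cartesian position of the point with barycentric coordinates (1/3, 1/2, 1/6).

P = (1/3)·A_1 + (1/2)·A_2 + (1/6)·A_3.
x-coordinate: (1/3)·11 + (1/2)·(-7) + (1/6)·2 = 1/2.
y-coordinate: (1/3)·4 + (1/2)·10 + (1/6)·9 = 47/6.

(1/2, 47/6)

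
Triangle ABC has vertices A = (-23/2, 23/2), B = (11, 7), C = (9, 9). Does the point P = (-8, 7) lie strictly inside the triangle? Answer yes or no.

no

Barycentric coordinates of P: (19/18, 167/72, -19/8).
The three coordinates are positive, positive, negative; a point is interior exactly when all three are positive.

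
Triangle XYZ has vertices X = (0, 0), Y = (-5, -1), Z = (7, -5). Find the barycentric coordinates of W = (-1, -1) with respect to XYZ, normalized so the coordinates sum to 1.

Signed area of the reference triangle: [XYZ] = ½·(0·(-1−(-5)) + (-5)·(-5−0) + 7·(0−(-1))) = ½·(0 + 25 + 7) = 16.
[WYZ] = ½·((-1)·(-1−(-5)) + (-5)·(-5−(-1)) + 7·(-1−(-1))) = ½·(-4 + 20 + 0) = 8, so the X-coordinate is 8/16 = 1/2.
[XWZ] = ½·(0·(-1−(-5)) + (-1)·(-5−0) + 7·(0−(-1))) = ½·(0 + 5 + 7) = 6, so the Y-coordinate is 3/8.
[XYW] = ½·(0·(-1−(-1)) + (-5)·(-1−0) + (-1)·(0−(-1))) = ½·(0 + 5 − 1) = 2, so the Z-coordinate is 1/8.

(1/2, 3/8, 1/8)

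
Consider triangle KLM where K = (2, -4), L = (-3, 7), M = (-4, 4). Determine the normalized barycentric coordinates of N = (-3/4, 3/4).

(1/2, 1/4, 1/4)

Signed area of the reference triangle: [KLM] = ½·(2·(7−4) + (-3)·(4−(-4)) + (-4)·(-4−7)) = ½·(6 − 24 + 44) = 13.
[NLM] = ½·((-3/4)·(7−4) + (-3)·(4−(3/4)) + (-4)·(3/4−7)) = ½·(-9/4 − 39/4 + 25) = 13/2, so the K-coordinate is (13/2)/13 = 1/2.
[KNM] = ½·(2·(3/4−4) + (-3/4)·(4−(-4)) + (-4)·(-4−(3/4))) = ½·(-13/2 − 6 + 19) = 13/4, so the L-coordinate is 1/4.
[KLN] = ½·(2·(7−(3/4)) + (-3)·(3/4−(-4)) + (-3/4)·(-4−7)) = ½·(25/2 − 57/4 + 33/4) = 13/4, so the M-coordinate is 1/4.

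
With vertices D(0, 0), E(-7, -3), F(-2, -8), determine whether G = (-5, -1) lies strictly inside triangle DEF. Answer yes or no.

no

Barycentric coordinates of G: (2/5, 19/25, -4/25).
The three coordinates are positive, positive, negative; a point is interior exactly when all three are positive.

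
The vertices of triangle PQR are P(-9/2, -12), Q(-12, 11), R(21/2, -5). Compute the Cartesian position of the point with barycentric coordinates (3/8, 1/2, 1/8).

(-51/8, 3/8)

S = (3/8)·P + (1/2)·Q + (1/8)·R.
x-coordinate: (3/8)·(-9/2) + (1/2)·(-12) + (1/8)·(21/2) = -51/8.
y-coordinate: (3/8)·(-12) + (1/2)·11 + (1/8)·(-5) = 3/8.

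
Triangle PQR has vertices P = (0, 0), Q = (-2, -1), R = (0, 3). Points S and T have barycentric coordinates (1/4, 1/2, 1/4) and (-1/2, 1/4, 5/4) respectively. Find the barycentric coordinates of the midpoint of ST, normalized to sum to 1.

(-1/8, 3/8, 3/4)

Since both coordinate triples sum to 1, the midpoint's barycentrics are the componentwise average.
(1/4+-1/2)/2 = -1/8; similarly 3/8 and 3/4.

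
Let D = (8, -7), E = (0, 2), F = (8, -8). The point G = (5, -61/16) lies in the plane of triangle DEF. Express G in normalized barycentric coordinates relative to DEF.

Signed area of the reference triangle: [DEF] = ½·(8·(2−(-8)) + 0·(-8−(-7)) + 8·(-7−2)) = ½·(80 + 0 − 72) = 4.
[GEF] = ½·(5·(2−(-8)) + 0·(-8−(-61/16)) + 8·(-61/16−2)) = ½·(50 + 0 − 93/2) = 7/4, so the D-coordinate is (7/4)/4 = 7/16.
[DGF] = ½·(8·(-61/16−(-8)) + 5·(-8−(-7)) + 8·(-7−(-61/16))) = ½·(67/2 − 5 − 51/2) = 3/2, so the E-coordinate is 3/8.
[DEG] = ½·(8·(2−(-61/16)) + 0·(-61/16−(-7)) + 5·(-7−2)) = ½·(93/2 + 0 − 45) = 3/4, so the F-coordinate is 3/16.
Check: 7/16 + 3/8 + 3/16 = 1.

(7/16, 3/8, 3/16)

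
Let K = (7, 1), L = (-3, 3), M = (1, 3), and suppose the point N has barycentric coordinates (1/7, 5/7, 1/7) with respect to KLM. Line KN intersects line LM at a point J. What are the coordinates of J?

(-7/3, 3)

Line KN meets LM where the K-coordinate vanishes; zeroing N's K-weight and renormalizing leaves L, M-weights 5/7 : 1/7 → (5/6, 1/6).
So J = (5/6)·L + (1/6)·M = (-7/3, 3).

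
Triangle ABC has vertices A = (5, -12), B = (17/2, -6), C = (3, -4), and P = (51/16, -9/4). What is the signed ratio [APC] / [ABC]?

1/8

[ABC] = ½·(5·(-6−(-4)) + (17/2)·(-4−(-12)) + 3·(-12−(-6))) = ½·(-10 + 68 − 18) = 20.
[APC] = ½·(5·(-9/4−(-4)) + (51/16)·(-4−(-12)) + 3·(-12−(-9/4))) = ½·(35/4 + 51/2 − 117/4) = 5/2, so the ratio is (5/2)/20 = 1/8.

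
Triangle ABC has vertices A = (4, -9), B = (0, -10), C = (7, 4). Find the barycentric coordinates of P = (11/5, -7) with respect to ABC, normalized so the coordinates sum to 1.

Signed area of the reference triangle: [ABC] = ½·(4·(-10−4) + 0·(4−(-9)) + 7·(-9−(-10))) = ½·(-56 + 0 + 7) = -49/2.
[PBC] = ½·((11/5)·(-10−4) + 0·(4−(-7)) + 7·(-7−(-10))) = ½·(-154/5 + 0 + 21) = -49/10, so the A-coordinate is (-49/10)/(-49/2) = 1/5.
[APC] = ½·(4·(-7−4) + (11/5)·(4−(-9)) + 7·(-9−(-7))) = ½·(-44 + 143/5 − 14) = -147/10, so the B-coordinate is 3/5.
[ABP] = ½·(4·(-10−(-7)) + 0·(-7−(-9)) + (11/5)·(-9−(-10))) = ½·(-12 + 0 + 11/5) = -49/10, so the C-coordinate is 1/5.
Check: 1/5 + 3/5 + 1/5 = 1.

(1/5, 3/5, 1/5)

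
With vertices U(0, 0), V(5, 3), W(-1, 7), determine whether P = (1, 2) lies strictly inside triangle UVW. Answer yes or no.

Barycentric coordinates of P: (11/19, 9/38, 7/38).
The three coordinates are positive, positive, positive; a point is interior exactly when all three are positive.

yes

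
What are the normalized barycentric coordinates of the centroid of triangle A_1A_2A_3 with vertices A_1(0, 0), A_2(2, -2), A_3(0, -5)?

(1/3, 1/3, 1/3)

The centroid is the average of the vertices, so each weight is 1/3.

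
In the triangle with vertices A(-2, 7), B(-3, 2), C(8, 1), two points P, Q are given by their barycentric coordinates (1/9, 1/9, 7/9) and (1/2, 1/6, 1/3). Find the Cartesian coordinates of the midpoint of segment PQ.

(41/12, 107/36)

Barycentric coordinates of the midpoint are the average: (11/36, 5/36, 5/9).
Converting: (11/36)·A + (5/36)·B + (5/9)·C = (41/12, 107/36).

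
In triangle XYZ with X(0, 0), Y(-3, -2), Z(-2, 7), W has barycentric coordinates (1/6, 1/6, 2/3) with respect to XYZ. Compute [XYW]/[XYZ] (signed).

The signed ratio [XYW]/[XYZ] equals the barycentric coordinate of W at vertex Z, which is 2/3.

2/3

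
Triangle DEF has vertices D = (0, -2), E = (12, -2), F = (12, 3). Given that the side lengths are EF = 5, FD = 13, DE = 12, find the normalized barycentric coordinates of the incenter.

The incenter has barycentric coordinates proportional to the opposite side lengths: (5 : 13 : 12).
Normalizing by 5+13+12 = 30 gives (1/6, 13/30, 2/5).

(1/6, 13/30, 2/5)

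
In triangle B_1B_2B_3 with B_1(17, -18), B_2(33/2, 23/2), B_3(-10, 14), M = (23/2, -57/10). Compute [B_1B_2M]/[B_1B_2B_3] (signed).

1/5

[B_1B_2B_3] = ½·(17·(23/2−14) + (33/2)·(14−(-18)) + (-10)·(-18−(23/2))) = ½·(-85/2 + 528 + 295) = 1561/4.
[B_1B_2M] = ½·(17·(23/2−(-57/10)) + (33/2)·(-57/10−(-18)) + (23/2)·(-18−(23/2))) = ½·(1462/5 + 4059/20 − 1357/4) = 1561/20, so the ratio is (1561/20)/(1561/4) = 1/5.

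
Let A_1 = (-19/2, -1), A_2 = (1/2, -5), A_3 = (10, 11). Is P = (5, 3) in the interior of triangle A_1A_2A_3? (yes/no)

yes

Barycentric coordinates of P: (2/99, 16/33, 49/99).
The three coordinates are positive, positive, positive; a point is interior exactly when all three are positive.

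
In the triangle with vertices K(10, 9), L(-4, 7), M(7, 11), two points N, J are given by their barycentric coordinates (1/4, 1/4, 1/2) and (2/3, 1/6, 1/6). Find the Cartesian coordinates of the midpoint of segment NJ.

(73/12, 37/4)

Barycentric coordinates of the midpoint are the average: (11/24, 5/24, 1/3).
Converting: (11/24)·K + (5/24)·L + (1/3)·M = (73/12, 37/4).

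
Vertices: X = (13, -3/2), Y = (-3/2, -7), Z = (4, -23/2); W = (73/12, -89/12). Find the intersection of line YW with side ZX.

Barycentric coordinates of W with respect to XYZ: (1/3, 1/6, 1/2).
On side ZX the Y-coordinate is zero; dropping W's Y-weight 1/6 and renormalizing the remaining 1/2 : 1/3 gives weights 3/5, 2/5 on Z, X.
V = (3/5)·(4, -23/2) + (2/5)·(13, -3/2) = (38/5, -15/2).

(38/5, -15/2)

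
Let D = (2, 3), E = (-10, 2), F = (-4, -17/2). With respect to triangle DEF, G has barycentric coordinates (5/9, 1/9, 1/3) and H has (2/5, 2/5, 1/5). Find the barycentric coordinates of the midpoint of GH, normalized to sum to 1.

(43/90, 23/90, 4/15)

Since both coordinate triples sum to 1, the midpoint's barycentrics are the componentwise average.
(5/9+2/5)/2 = 43/90; similarly 23/90 and 4/15.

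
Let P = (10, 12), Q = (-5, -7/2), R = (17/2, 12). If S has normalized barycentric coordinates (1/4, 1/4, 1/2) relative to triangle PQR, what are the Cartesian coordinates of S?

S = (1/4)·P + (1/4)·Q + (1/2)·R.
x-coordinate: (1/4)·10 + (1/4)·(-5) + (1/2)·(17/2) = 11/2.
y-coordinate: (1/4)·12 + (1/4)·(-7/2) + (1/2)·12 = 65/8.

(11/2, 65/8)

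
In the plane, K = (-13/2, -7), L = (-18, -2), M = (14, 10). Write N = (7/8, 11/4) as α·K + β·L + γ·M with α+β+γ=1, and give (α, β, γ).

Signed area of the reference triangle: [KLM] = ½·((-13/2)·(-2−10) + (-18)·(10−(-7)) + 14·(-7−(-2))) = ½·(78 − 306 − 70) = -149.
[NLM] = ½·((7/8)·(-2−10) + (-18)·(10−(11/4)) + 14·(11/4−(-2))) = ½·(-21/2 − 261/2 + 133/2) = -149/4, so the K-coordinate is (-149/4)/(-149) = 1/4.
[KNM] = ½·((-13/2)·(11/4−10) + (7/8)·(10−(-7)) + 14·(-7−(11/4))) = ½·(377/8 + 119/8 − 273/2) = -149/4, so the L-coordinate is 1/4.
[KLN] = ½·((-13/2)·(-2−(11/4)) + (-18)·(11/4−(-7)) + (7/8)·(-7−(-2))) = ½·(247/8 − 351/2 − 35/8) = -149/2, so the M-coordinate is 1/2.

(1/4, 1/4, 1/2)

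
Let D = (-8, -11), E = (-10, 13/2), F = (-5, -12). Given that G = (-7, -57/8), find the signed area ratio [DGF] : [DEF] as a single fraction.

[DEF] = ½·((-8)·(13/2−(-12)) + (-10)·(-12−(-11)) + (-5)·(-11−(13/2))) = ½·(-148 + 10 + 175/2) = -101/4.
[DGF] = ½·((-8)·(-57/8−(-12)) + (-7)·(-12−(-11)) + (-5)·(-11−(-57/8))) = ½·(-39 + 7 + 155/8) = -101/16, so the ratio is (-101/16)/(-101/4) = 1/4.

1/4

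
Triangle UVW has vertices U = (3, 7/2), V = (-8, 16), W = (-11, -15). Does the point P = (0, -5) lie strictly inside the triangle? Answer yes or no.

Barycentric coordinates of P: (622/757, -127/757, 262/757).
The three coordinates are positive, negative, positive; a point is interior exactly when all three are positive.

no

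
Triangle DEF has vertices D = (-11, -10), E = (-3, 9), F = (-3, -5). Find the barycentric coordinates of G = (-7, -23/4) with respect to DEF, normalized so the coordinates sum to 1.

Signed area of the reference triangle: [DEF] = ½·((-11)·(9−(-5)) + (-3)·(-5−(-10)) + (-3)·(-10−9)) = ½·(-154 − 15 + 57) = -56.
[GEF] = ½·((-7)·(9−(-5)) + (-3)·(-5−(-23/4)) + (-3)·(-23/4−9)) = ½·(-98 − 9/4 + 177/4) = -28, so the D-coordinate is (-28)/(-56) = 1/2.
[DGF] = ½·((-11)·(-23/4−(-5)) + (-7)·(-5−(-10)) + (-3)·(-10−(-23/4))) = ½·(33/4 − 35 + 51/4) = -7, so the E-coordinate is 1/8.
[DEG] = ½·((-11)·(9−(-23/4)) + (-3)·(-23/4−(-10)) + (-7)·(-10−9)) = ½·(-649/4 − 51/4 + 133) = -21, so the F-coordinate is 3/8.

(1/2, 1/8, 3/8)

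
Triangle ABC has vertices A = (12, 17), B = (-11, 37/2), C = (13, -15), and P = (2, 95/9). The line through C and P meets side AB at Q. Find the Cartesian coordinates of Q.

Barycentric coordinates of P with respect to ABC: (1/3, 4/9, 2/9).
On side AB the C-coordinate is zero; dropping P's C-weight 2/9 and renormalizing the remaining 1/3 : 4/9 gives weights 3/7, 4/7 on A, B.
Q = (3/7)·(12, 17) + (4/7)·(-11, 37/2) = (-8/7, 125/7).

(-8/7, 125/7)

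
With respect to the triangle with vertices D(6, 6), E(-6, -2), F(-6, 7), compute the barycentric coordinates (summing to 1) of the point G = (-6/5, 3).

Signed area of the reference triangle: [DEF] = ½·(6·(-2−7) + (-6)·(7−6) + (-6)·(6−(-2))) = ½·(-54 − 6 − 48) = -54.
[GEF] = ½·((-6/5)·(-2−7) + (-6)·(7−3) + (-6)·(3−(-2))) = ½·(54/5 − 24 − 30) = -108/5, so the D-coordinate is (-108/5)/(-54) = 2/5.
[DGF] = ½·(6·(3−7) + (-6/5)·(7−6) + (-6)·(6−3)) = ½·(-24 − 6/5 − 18) = -108/5, so the E-coordinate is 2/5.
[DEG] = ½·(6·(-2−3) + (-6)·(3−6) + (-6/5)·(6−(-2))) = ½·(-30 + 18 − 48/5) = -54/5, so the F-coordinate is 1/5.

(2/5, 2/5, 1/5)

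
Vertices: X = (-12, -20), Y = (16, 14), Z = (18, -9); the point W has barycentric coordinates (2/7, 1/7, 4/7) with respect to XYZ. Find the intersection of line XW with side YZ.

(88/5, -22/5)

Line XW meets YZ where the X-coordinate vanishes; zeroing W's X-weight and renormalizing leaves Y, Z-weights 1/7 : 4/7 → (1/5, 4/5).
So V = (1/5)·Y + (4/5)·Z = (88/5, -22/5).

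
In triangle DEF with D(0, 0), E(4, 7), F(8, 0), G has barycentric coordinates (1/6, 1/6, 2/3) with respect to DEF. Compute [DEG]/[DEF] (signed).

The signed ratio [DEG]/[DEF] equals the barycentric coordinate of G at vertex F, which is 2/3.

2/3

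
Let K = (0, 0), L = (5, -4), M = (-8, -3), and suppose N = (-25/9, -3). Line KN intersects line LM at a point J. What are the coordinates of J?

Barycentric coordinates of N with respect to KLM: (1/9, 1/3, 5/9).
On side LM the K-coordinate is zero; dropping N's K-weight 1/9 and renormalizing the remaining 1/3 : 5/9 gives weights 3/8, 5/8 on L, M.
J = (3/8)·(5, -4) + (5/8)·(-8, -3) = (-25/8, -27/8).

(-25/8, -27/8)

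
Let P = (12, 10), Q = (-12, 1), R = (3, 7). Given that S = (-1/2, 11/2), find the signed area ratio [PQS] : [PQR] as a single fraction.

[PQR] = ½·(12·(1−7) + (-12)·(7−10) + 3·(10−1)) = ½·(-72 + 36 + 27) = -9/2.
[PQS] = ½·(12·(1−(11/2)) + (-12)·(11/2−10) + (-1/2)·(10−1)) = ½·(-54 + 54 − 9/2) = -9/4, so the ratio is (-9/4)/(-9/2) = 1/2.

1/2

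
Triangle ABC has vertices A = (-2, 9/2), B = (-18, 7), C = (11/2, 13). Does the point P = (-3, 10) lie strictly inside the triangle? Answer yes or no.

yes

Barycentric coordinates of P: (78/619, 199/619, 342/619).
The three coordinates are positive, positive, positive; a point is interior exactly when all three are positive.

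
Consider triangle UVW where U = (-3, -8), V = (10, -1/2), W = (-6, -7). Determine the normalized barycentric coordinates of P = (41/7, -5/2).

(1/7, 5/7, 1/7)

Signed area of the reference triangle: [UVW] = ½·((-3)·(-1/2−(-7)) + 10·(-7−(-8)) + (-6)·(-8−(-1/2))) = ½·(-39/2 + 10 + 45) = 71/4.
[PVW] = ½·((41/7)·(-1/2−(-7)) + 10·(-7−(-5/2)) + (-6)·(-5/2−(-1/2))) = ½·(533/14 − 45 + 12) = 71/28, so the U-coordinate is (71/28)/(71/4) = 1/7.
[UPW] = ½·((-3)·(-5/2−(-7)) + (41/7)·(-7−(-8)) + (-6)·(-8−(-5/2))) = ½·(-27/2 + 41/7 + 33) = 355/28, so the V-coordinate is 5/7.
[UVP] = ½·((-3)·(-1/2−(-5/2)) + 10·(-5/2−(-8)) + (41/7)·(-8−(-1/2))) = ½·(-6 + 55 − 615/14) = 71/28, so the W-coordinate is 1/7.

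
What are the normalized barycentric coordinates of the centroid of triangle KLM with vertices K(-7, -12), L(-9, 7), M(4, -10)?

(1/3, 1/3, 1/3)

The centroid is the average of the vertices, so each weight is 1/3.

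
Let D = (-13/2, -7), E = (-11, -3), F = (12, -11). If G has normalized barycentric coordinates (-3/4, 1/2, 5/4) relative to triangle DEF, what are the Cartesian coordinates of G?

G = (-3/4)·D + (1/2)·E + (5/4)·F.
x-coordinate: (-3/4)·(-13/2) + (1/2)·(-11) + (5/4)·12 = 115/8.
y-coordinate: (-3/4)·(-7) + (1/2)·(-3) + (5/4)·(-11) = -10.

(115/8, -10)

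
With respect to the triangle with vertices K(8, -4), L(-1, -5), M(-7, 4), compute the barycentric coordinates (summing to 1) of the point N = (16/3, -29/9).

(7/9, 1/9, 1/9)

Signed area of the reference triangle: [KLM] = ½·(8·(-5−4) + (-1)·(4−(-4)) + (-7)·(-4−(-5))) = ½·(-72 − 8 − 7) = -87/2.
[NLM] = ½·((16/3)·(-5−4) + (-1)·(4−(-29/9)) + (-7)·(-29/9−(-5))) = ½·(-48 − 65/9 − 112/9) = -203/6, so the K-coordinate is (-203/6)/(-87/2) = 7/9.
[KNM] = ½·(8·(-29/9−4) + (16/3)·(4−(-4)) + (-7)·(-4−(-29/9))) = ½·(-520/9 + 128/3 + 49/9) = -29/6, so the L-coordinate is 1/9.
[KLN] = ½·(8·(-5−(-29/9)) + (-1)·(-29/9−(-4)) + (16/3)·(-4−(-5))) = ½·(-128/9 − 7/9 + 16/3) = -29/6, so the M-coordinate is 1/9.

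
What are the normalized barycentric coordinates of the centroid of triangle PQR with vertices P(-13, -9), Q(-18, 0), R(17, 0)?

(1/3, 1/3, 1/3)

The centroid is the average of the vertices, so each weight is 1/3.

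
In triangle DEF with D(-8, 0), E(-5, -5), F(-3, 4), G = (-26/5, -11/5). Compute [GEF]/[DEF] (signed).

1/5

[DEF] = ½·((-8)·(-5−4) + (-5)·(4−0) + (-3)·(0−(-5))) = ½·(72 − 20 − 15) = 37/2.
[GEF] = ½·((-26/5)·(-5−4) + (-5)·(4−(-11/5)) + (-3)·(-11/5−(-5))) = ½·(234/5 − 31 − 42/5) = 37/10, so the ratio is (37/10)/(37/2) = 1/5.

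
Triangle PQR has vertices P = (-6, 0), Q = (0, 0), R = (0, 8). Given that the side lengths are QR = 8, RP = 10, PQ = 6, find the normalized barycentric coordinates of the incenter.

(1/3, 5/12, 1/4)

The incenter has barycentric coordinates proportional to the opposite side lengths: (8 : 10 : 6).
Normalizing by 8+10+6 = 24 gives (1/3, 5/12, 1/4).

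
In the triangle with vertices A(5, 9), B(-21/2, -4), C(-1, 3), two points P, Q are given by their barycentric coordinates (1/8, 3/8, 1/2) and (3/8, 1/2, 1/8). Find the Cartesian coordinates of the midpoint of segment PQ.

Barycentric coordinates of the midpoint are the average: (1/4, 7/16, 5/16).
Converting: (1/4)·A + (7/16)·B + (5/16)·C = (-117/32, 23/16).

(-117/32, 23/16)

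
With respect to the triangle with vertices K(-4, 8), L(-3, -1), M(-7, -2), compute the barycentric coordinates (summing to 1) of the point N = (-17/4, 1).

(1/4, 1/2, 1/4)

Signed area of the reference triangle: [KLM] = ½·((-4)·(-1−(-2)) + (-3)·(-2−8) + (-7)·(8−(-1))) = ½·(-4 + 30 − 63) = -37/2.
[NLM] = ½·((-17/4)·(-1−(-2)) + (-3)·(-2−1) + (-7)·(1−(-1))) = ½·(-17/4 + 9 − 14) = -37/8, so the K-coordinate is (-37/8)/(-37/2) = 1/4.
[KNM] = ½·((-4)·(1−(-2)) + (-17/4)·(-2−8) + (-7)·(8−1)) = ½·(-12 + 85/2 − 49) = -37/4, so the L-coordinate is 1/2.
[KLN] = ½·((-4)·(-1−1) + (-3)·(1−8) + (-17/4)·(8−(-1))) = ½·(8 + 21 − 153/4) = -37/8, so the M-coordinate is 1/4.
Check: 1/4 + 1/2 + 1/4 = 1.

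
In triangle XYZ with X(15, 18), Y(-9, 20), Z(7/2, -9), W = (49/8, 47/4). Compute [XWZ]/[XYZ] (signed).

1/4

[XYZ] = ½·(15·(20−(-9)) + (-9)·(-9−18) + (7/2)·(18−20)) = ½·(435 + 243 − 7) = 671/2.
[XWZ] = ½·(15·(47/4−(-9)) + (49/8)·(-9−18) + (7/2)·(18−(47/4))) = ½·(1245/4 − 1323/8 + 175/8) = 671/8, so the ratio is (671/8)/(671/2) = 1/4.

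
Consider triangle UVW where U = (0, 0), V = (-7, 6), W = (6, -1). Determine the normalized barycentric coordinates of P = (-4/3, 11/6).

(1/2, 1/3, 1/6)

Signed area of the reference triangle: [UVW] = ½·(0·(6−(-1)) + (-7)·(-1−0) + 6·(0−6)) = ½·(0 + 7 − 36) = -29/2.
[PVW] = ½·((-4/3)·(6−(-1)) + (-7)·(-1−(11/6)) + 6·(11/6−6)) = ½·(-28/3 + 119/6 − 25) = -29/4, so the U-coordinate is (-29/4)/(-29/2) = 1/2.
[UPW] = ½·(0·(11/6−(-1)) + (-4/3)·(-1−0) + 6·(0−(11/6))) = ½·(0 + 4/3 − 11) = -29/6, so the V-coordinate is 1/3.
[UVP] = ½·(0·(6−(11/6)) + (-7)·(11/6−0) + (-4/3)·(0−6)) = ½·(0 − 77/6 + 8) = -29/12, so the W-coordinate is 1/6.
Check: 1/2 + 1/3 + 1/6 = 1.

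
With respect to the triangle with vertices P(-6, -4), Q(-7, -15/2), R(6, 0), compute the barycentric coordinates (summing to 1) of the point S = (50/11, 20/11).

(10/11, -8/11, 9/11)

Signed area of the reference triangle: [PQR] = ½·((-6)·(-15/2−0) + (-7)·(0−(-4)) + 6·(-4−(-15/2))) = ½·(45 − 28 + 21) = 19.
[SQR] = ½·((50/11)·(-15/2−0) + (-7)·(0−(20/11)) + 6·(20/11−(-15/2))) = ½·(-375/11 + 140/11 + 615/11) = 190/11, so the P-coordinate is (190/11)/19 = 10/11.
[PSR] = ½·((-6)·(20/11−0) + (50/11)·(0−(-4)) + 6·(-4−(20/11))) = ½·(-120/11 + 200/11 − 384/11) = -152/11, so the Q-coordinate is -8/11.
[PQS] = ½·((-6)·(-15/2−(20/11)) + (-7)·(20/11−(-4)) + (50/11)·(-4−(-15/2))) = ½·(615/11 − 448/11 + 175/11) = 171/11, so the R-coordinate is 9/11.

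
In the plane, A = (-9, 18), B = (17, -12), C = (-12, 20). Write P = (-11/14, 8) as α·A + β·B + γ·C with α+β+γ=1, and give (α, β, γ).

(2/7, 5/14, 5/14)

Signed area of the reference triangle: [ABC] = ½·((-9)·(-12−20) + 17·(20−18) + (-12)·(18−(-12))) = ½·(288 + 34 − 360) = -19.
[PBC] = ½·((-11/14)·(-12−20) + 17·(20−8) + (-12)·(8−(-12))) = ½·(176/7 + 204 − 240) = -38/7, so the A-coordinate is (-38/7)/(-19) = 2/7.
[APC] = ½·((-9)·(8−20) + (-11/14)·(20−18) + (-12)·(18−8)) = ½·(108 − 11/7 − 120) = -95/14, so the B-coordinate is 5/14.
[ABP] = ½·((-9)·(-12−8) + 17·(8−18) + (-11/14)·(18−(-12))) = ½·(180 − 170 − 165/7) = -95/14, so the C-coordinate is 5/14.
Check: 2/7 + 5/14 + 5/14 = 1.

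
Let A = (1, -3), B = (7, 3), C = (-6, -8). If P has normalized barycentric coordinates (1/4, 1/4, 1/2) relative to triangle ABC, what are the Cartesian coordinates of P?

P = (1/4)·A + (1/4)·B + (1/2)·C.
x-coordinate: (1/4)·1 + (1/4)·7 + (1/2)·(-6) = -1.
y-coordinate: (1/4)·(-3) + (1/4)·3 + (1/2)·(-8) = -4.

(-1, -4)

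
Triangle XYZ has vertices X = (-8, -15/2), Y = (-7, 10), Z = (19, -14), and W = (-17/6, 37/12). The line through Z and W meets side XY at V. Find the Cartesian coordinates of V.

(-36/5, 13/2)

Barycentric coordinates of W with respect to XYZ: (1/6, 2/3, 1/6).
On side XY the Z-coordinate is zero; dropping W's Z-weight 1/6 and renormalizing the remaining 1/6 : 2/3 gives weights 1/5, 4/5 on X, Y.
V = (1/5)·(-8, -15/2) + (4/5)·(-7, 10) = (-36/5, 13/2).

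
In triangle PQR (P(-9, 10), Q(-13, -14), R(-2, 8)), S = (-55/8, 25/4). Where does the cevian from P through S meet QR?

Barycentric coordinates of S with respect to PQR: (1/2, 1/8, 3/8).
On side QR the P-coordinate is zero; dropping S's P-weight 1/2 and renormalizing the remaining 1/8 : 3/8 gives weights 1/4, 3/4 on Q, R.
T = (1/4)·(-13, -14) + (3/4)·(-2, 8) = (-19/4, 5/2).

(-19/4, 5/2)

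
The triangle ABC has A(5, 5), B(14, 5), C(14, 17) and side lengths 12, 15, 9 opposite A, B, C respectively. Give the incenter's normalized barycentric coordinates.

(1/3, 5/12, 1/4)

The incenter has barycentric coordinates proportional to the opposite side lengths: (12 : 15 : 9).
Normalizing by 12+15+9 = 36 gives (1/3, 5/12, 1/4).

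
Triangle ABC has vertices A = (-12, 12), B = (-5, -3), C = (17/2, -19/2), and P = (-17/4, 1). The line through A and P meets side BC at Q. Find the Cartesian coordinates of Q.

(2/5, -28/5)

Barycentric coordinates of P with respect to ABC: (3/8, 3/8, 1/4).
On side BC the A-coordinate is zero; dropping P's A-weight 3/8 and renormalizing the remaining 3/8 : 1/4 gives weights 3/5, 2/5 on B, C.
Q = (3/5)·(-5, -3) + (2/5)·(17/2, -19/2) = (2/5, -28/5).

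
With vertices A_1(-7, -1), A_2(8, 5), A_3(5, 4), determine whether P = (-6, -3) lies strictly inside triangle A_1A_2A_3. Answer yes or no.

Barycentric coordinates of P: (10/3, 29/3, -12).
The three coordinates are positive, positive, negative; a point is interior exactly when all three are positive.

no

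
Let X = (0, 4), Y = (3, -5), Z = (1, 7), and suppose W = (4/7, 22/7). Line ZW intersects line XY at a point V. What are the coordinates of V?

(1/2, 5/2)

Barycentric coordinates of W with respect to XYZ: (5/7, 1/7, 1/7).
On side XY the Z-coordinate is zero; dropping W's Z-weight 1/7 and renormalizing the remaining 5/7 : 1/7 gives weights 5/6, 1/6 on X, Y.
V = (5/6)·(0, 4) + (1/6)·(3, -5) = (1/2, 5/2).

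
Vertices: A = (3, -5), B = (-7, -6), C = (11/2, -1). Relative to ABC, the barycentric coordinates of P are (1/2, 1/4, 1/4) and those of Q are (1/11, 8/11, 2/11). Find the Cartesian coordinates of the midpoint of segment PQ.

Barycentric coordinates of the midpoint are the average: (13/44, 43/88, 19/88).
Converting: (13/44)·A + (43/88)·B + (19/88)·C = (-237/176, -37/8).

(-237/176, -37/8)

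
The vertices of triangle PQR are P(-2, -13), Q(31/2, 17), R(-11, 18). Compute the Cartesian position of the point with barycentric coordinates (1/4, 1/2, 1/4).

(9/2, 39/4)

S = (1/4)·P + (1/2)·Q + (1/4)·R.
x-coordinate: (1/4)·(-2) + (1/2)·(31/2) + (1/4)·(-11) = 9/2.
y-coordinate: (1/4)·(-13) + (1/2)·17 + (1/4)·18 = 39/4.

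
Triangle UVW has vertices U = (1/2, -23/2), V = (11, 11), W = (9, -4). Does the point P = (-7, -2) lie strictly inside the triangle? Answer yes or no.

Barycentric coordinates of P: (488/225, 274/225, -179/75).
The three coordinates are positive, positive, negative; a point is interior exactly when all three are positive.

no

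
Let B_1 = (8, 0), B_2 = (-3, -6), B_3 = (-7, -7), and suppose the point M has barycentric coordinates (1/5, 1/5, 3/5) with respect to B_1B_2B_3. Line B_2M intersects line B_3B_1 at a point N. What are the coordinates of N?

Line B_2M meets B_3B_1 where the B_2-coordinate vanishes; zeroing M's B_2-weight and renormalizing leaves B_3, B_1-weights 3/5 : 1/5 → (3/4, 1/4).
So N = (3/4)·B_3 + (1/4)·B_1 = (-13/4, -21/4).

(-13/4, -21/4)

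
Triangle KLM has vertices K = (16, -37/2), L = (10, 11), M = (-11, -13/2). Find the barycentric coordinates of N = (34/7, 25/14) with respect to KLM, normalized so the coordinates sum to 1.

(1/7, 4/7, 2/7)

Signed area of the reference triangle: [KLM] = ½·(16·(11−(-13/2)) + 10·(-13/2−(-37/2)) + (-11)·(-37/2−11)) = ½·(280 + 120 + 649/2) = 1449/4.
[NLM] = ½·((34/7)·(11−(-13/2)) + 10·(-13/2−(25/14)) + (-11)·(25/14−11)) = ½·(85 − 580/7 + 1419/14) = 207/4, so the K-coordinate is (207/4)/(1449/4) = 1/7.
[KNM] = ½·(16·(25/14−(-13/2)) + (34/7)·(-13/2−(-37/2)) + (-11)·(-37/2−(25/14))) = ½·(928/7 + 408/7 + 1562/7) = 207, so the L-coordinate is 4/7.
[KLN] = ½·(16·(11−(25/14)) + 10·(25/14−(-37/2)) + (34/7)·(-37/2−11)) = ½·(1032/7 + 1420/7 − 1003/7) = 207/2, so the M-coordinate is 2/7.
Check: 1/7 + 4/7 + 2/7 = 1.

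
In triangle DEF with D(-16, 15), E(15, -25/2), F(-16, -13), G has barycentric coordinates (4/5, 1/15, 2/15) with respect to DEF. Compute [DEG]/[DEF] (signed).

2/15

The signed ratio [DEG]/[DEF] equals the barycentric coordinate of G at vertex F, which is 2/15.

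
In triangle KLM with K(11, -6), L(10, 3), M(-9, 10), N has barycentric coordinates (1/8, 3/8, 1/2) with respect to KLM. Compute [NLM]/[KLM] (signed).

The signed ratio [NLM]/[KLM] equals the barycentric coordinate of N at vertex K, which is 1/8.

1/8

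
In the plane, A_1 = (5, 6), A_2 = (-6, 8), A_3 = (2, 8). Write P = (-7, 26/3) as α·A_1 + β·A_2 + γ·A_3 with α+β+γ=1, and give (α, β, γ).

(-1/3, 1, 1/3)

Signed area of the reference triangle: [A_1A_2A_3] = ½·(5·(8−8) + (-6)·(8−6) + 2·(6−8)) = ½·(0 − 12 − 4) = -8.
[PA_2A_3] = ½·((-7)·(8−8) + (-6)·(8−(26/3)) + 2·(26/3−8)) = ½·(0 + 4 + 4/3) = 8/3, so the A_1-coordinate is (8/3)/(-8) = -1/3.
[A_1PA_3] = ½·(5·(26/3−8) + (-7)·(8−6) + 2·(6−(26/3))) = ½·(10/3 − 14 − 16/3) = -8, so the A_2-coordinate is 1.
[A_1A_2P] = ½·(5·(8−(26/3)) + (-6)·(26/3−6) + (-7)·(6−8)) = ½·(-10/3 − 16 + 14) = -8/3, so the A_3-coordinate is 1/3.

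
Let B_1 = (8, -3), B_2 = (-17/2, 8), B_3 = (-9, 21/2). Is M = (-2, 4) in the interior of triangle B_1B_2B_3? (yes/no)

yes

Barycentric coordinates of M: (57/143, 64/143, 2/13).
The three coordinates are positive, positive, positive; a point is interior exactly when all three are positive.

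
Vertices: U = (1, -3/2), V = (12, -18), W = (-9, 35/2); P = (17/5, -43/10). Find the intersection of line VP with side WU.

Barycentric coordinates of P with respect to UVW: (2/5, 2/5, 1/5).
On side WU the V-coordinate is zero; dropping P's V-weight 2/5 and renormalizing the remaining 1/5 : 2/5 gives weights 1/3, 2/3 on W, U.
Q = (1/3)·(-9, 35/2) + (2/3)·(1, -3/2) = (-7/3, 29/6).

(-7/3, 29/6)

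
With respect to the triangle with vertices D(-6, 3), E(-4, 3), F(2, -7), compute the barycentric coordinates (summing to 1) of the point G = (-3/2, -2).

Signed area of the reference triangle: [DEF] = ½·((-6)·(3−(-7)) + (-4)·(-7−3) + 2·(3−3)) = ½·(-60 + 40 + 0) = -10.
[GEF] = ½·((-3/2)·(3−(-7)) + (-4)·(-7−(-2)) + 2·(-2−3)) = ½·(-15 + 20 − 10) = -5/2, so the D-coordinate is (-5/2)/(-10) = 1/4.
[DGF] = ½·((-6)·(-2−(-7)) + (-3/2)·(-7−3) + 2·(3−(-2))) = ½·(-30 + 15 + 10) = -5/2, so the E-coordinate is 1/4.
[DEG] = ½·((-6)·(3−(-2)) + (-4)·(-2−3) + (-3/2)·(3−3)) = ½·(-30 + 20 + 0) = -5, so the F-coordinate is 1/2.
Check: 1/4 + 1/4 + 1/2 = 1.

(1/4, 1/4, 1/2)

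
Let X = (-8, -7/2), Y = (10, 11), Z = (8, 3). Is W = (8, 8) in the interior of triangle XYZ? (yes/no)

Barycentric coordinates of W: (2/23, 16/23, 5/23).
The three coordinates are positive, positive, positive; a point is interior exactly when all three are positive.

yes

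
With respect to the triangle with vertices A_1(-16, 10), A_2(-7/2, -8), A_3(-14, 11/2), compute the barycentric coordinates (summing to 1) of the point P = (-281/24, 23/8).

Signed area of the reference triangle: [A_1A_2A_3] = ½·((-16)·(-8−(11/2)) + (-7/2)·(11/2−10) + (-14)·(10−(-8))) = ½·(216 + 63/4 − 252) = -81/8.
[PA_2A_3] = ½·((-281/24)·(-8−(11/2)) + (-7/2)·(11/2−(23/8)) + (-14)·(23/8−(-8))) = ½·(2529/16 − 147/16 − 609/4) = -27/16, so the A_1-coordinate is (-27/16)/(-81/8) = 1/6.
[A_1PA_3] = ½·((-16)·(23/8−(11/2)) + (-281/24)·(11/2−10) + (-14)·(10−(23/8))) = ½·(42 + 843/16 − 399/4) = -81/32, so the A_2-coordinate is 1/4.
[A_1A_2P] = ½·((-16)·(-8−(23/8)) + (-7/2)·(23/8−10) + (-281/24)·(10−(-8))) = ½·(174 + 399/16 − 843/4) = -189/32, so the A_3-coordinate is 7/12.

(1/6, 1/4, 7/12)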